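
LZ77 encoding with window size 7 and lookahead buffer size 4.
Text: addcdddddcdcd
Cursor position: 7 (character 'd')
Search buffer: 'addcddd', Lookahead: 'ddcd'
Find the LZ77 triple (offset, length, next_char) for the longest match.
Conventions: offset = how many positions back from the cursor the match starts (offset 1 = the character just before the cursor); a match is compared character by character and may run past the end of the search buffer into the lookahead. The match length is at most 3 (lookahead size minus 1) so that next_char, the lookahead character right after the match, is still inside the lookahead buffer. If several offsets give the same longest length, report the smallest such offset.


Try each offset into the search buffer:
  offset=1 (pos 6, char 'd'): match length 2
  offset=2 (pos 5, char 'd'): match length 2
  offset=3 (pos 4, char 'd'): match length 2
  offset=4 (pos 3, char 'c'): match length 0
  offset=5 (pos 2, char 'd'): match length 1
  offset=6 (pos 1, char 'd'): match length 3
  offset=7 (pos 0, char 'a'): match length 0
Longest match has length 3 at offset 6.
next_char = character at position 7 + 3 = 10 -> 'd'

Best match: offset=6, length=3 (matching 'ddc' starting at position 1)
LZ77 triple: (6, 3, 'd')


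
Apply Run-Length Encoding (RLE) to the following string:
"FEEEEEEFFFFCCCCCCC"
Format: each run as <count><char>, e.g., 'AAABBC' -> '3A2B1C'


Scanning runs left to right:
  i=0: run of 'F' x 1 -> '1F'
  i=1: run of 'E' x 6 -> '6E'
  i=7: run of 'F' x 4 -> '4F'
  i=11: run of 'C' x 7 -> '7C'

RLE = 1F6E4F7C


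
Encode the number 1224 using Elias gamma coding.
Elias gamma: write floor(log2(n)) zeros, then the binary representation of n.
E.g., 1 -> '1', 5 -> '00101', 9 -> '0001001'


num_bits = floor(log2(1224)) + 1 = 11
leading_zeros = num_bits - 1 = 10
binary(1224) = 10011001000

Elias gamma(1224) = '0000000000' + '10011001000' = 000000000010011001000 (21 bits)


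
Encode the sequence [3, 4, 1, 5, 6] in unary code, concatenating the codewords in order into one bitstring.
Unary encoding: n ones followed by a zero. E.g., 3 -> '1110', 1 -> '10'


Encode each number as n ones followed by a terminating 0:
  3 -> 1110 (4 bits)
  4 -> 11110 (5 bits)
  1 -> 10 (2 bits)
  5 -> 111110 (6 bits)
  6 -> 1111110 (7 bits)
Total length = 4 + 5 + 2 + 6 + 7 = 24 bits.

Unary([3, 4, 1, 5, 6]) = 111011110101111101111110 (24 bits)


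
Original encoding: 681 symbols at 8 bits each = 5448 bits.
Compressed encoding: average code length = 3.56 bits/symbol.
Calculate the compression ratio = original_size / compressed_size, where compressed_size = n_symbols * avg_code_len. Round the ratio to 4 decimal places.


original_size = n_symbols * orig_bits = 681 * 8 = 5448 bits
compressed_size = n_symbols * avg_code_len = 681 * 3.56 = 2424.36 bits
ratio = original_size / compressed_size = 5448 / 2424.36 = 2.2472

Compression ratio = 2.2472


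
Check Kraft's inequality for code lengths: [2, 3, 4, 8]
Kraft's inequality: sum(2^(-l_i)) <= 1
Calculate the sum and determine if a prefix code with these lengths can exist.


Sum = 2^(-2) + 2^(-3) + 2^(-4) + 2^(-8)
    = 0.25 + 0.125 + 0.0625 + 0.00390625
    = 113/256 = 0.44140625
Since 0.44140625 <= 1, Kraft's inequality IS satisfied.
A prefix code with these lengths CAN exist.

Kraft sum = 0.44140625. Satisfied.


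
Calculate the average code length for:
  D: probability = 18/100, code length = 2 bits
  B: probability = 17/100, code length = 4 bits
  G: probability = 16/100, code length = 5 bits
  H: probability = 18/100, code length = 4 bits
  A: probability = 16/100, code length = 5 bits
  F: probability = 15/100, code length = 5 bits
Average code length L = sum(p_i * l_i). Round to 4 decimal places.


Weighted contributions p_i * l_i:
  D: (18/100) * 2 = 36/100
  B: (17/100) * 4 = 68/100
  G: (16/100) * 5 = 80/100
  H: (18/100) * 4 = 72/100
  A: (16/100) * 5 = 80/100
  F: (15/100) * 5 = 75/100
Sum = (36 + 68 + 80 + 72 + 80 + 75)/100 = 411/100

L = 411/100 = 4.1100 bits/symbol


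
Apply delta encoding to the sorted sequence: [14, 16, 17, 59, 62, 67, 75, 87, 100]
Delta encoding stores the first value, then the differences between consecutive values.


First value: 14
Deltas:
  16 - 14 = 2
  17 - 16 = 1
  59 - 17 = 42
  62 - 59 = 3
  67 - 62 = 5
  75 - 67 = 8
  87 - 75 = 12
  100 - 87 = 13


Delta encoded: [14, 2, 1, 42, 3, 5, 8, 12, 13]


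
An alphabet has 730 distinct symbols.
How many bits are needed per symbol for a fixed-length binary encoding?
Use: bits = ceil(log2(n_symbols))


log2(730) = 9.5118
Bracket: 2^9 = 512 < 730 <= 2^10 = 1024
So ceil(log2(730)) = 10

bits = ceil(log2(730)) = ceil(9.5118) = 10 bits


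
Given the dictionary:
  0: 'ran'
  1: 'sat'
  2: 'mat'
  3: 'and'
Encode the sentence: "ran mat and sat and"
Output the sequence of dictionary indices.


Look up each word in the dictionary:
  'ran' -> 0
  'mat' -> 2
  'and' -> 3
  'sat' -> 1
  'and' -> 3

Encoded: [0, 2, 3, 1, 3]


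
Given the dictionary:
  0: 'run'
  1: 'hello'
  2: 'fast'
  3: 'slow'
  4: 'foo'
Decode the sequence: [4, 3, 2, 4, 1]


Look up each index in the dictionary:
  4 -> 'foo'
  3 -> 'slow'
  2 -> 'fast'
  4 -> 'foo'
  1 -> 'hello'

Decoded: "foo slow fast foo hello"


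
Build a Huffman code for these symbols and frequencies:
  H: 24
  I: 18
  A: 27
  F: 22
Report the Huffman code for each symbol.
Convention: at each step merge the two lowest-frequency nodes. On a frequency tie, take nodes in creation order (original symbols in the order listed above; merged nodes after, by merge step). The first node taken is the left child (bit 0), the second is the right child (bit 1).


Huffman tree construction:
Step 1: Merge I(18) + F(22) = 40
Step 2: Merge H(24) + A(27) = 51
Step 3: Merge (I+F)(40) + (H+A)(51) = 91
Read each symbol's code off the tree from the root (left child = 0, right child = 1).

Codes:
  H: 10 (length 2)
  I: 00 (length 2)
  A: 11 (length 2)
  F: 01 (length 2)
Average code length: 182/91 = 2.0000 bits/symbol


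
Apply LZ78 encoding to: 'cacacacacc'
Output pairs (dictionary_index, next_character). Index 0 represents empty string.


LZ78 encoding steps:
Dictionary: {0: ''}
Step 1: w='' (idx 0), next='c' -> output (0, 'c'), add 'c' as idx 1
Step 2: w='' (idx 0), next='a' -> output (0, 'a'), add 'a' as idx 2
Step 3: w='c' (idx 1), next='a' -> output (1, 'a'), add 'ca' as idx 3
Step 4: w='ca' (idx 3), next='c' -> output (3, 'c'), add 'cac' as idx 4
Step 5: w='a' (idx 2), next='c' -> output (2, 'c'), add 'ac' as idx 5
Step 6: w='c' (idx 1), end of input -> output (1, '')


Encoded: [(0, 'c'), (0, 'a'), (1, 'a'), (3, 'c'), (2, 'c'), (1, '')]


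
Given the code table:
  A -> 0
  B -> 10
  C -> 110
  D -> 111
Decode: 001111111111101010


Decoding:
0 -> A
0 -> A
111 -> D
111 -> D
111 -> D
110 -> C
10 -> B
10 -> B


Result: AADDDCBB


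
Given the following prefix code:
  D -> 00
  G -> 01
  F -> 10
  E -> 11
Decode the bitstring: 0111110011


Decoding step by step:
Bits 01 -> G
Bits 11 -> E
Bits 11 -> E
Bits 00 -> D
Bits 11 -> E


Decoded message: GEEDE


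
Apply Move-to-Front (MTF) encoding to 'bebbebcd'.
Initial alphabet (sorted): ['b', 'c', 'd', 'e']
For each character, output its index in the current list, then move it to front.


MTF encoding:
'b': index 0 in ['b', 'c', 'd', 'e'] -> ['b', 'c', 'd', 'e']
'e': index 3 in ['b', 'c', 'd', 'e'] -> ['e', 'b', 'c', 'd']
'b': index 1 in ['e', 'b', 'c', 'd'] -> ['b', 'e', 'c', 'd']
'b': index 0 in ['b', 'e', 'c', 'd'] -> ['b', 'e', 'c', 'd']
'e': index 1 in ['b', 'e', 'c', 'd'] -> ['e', 'b', 'c', 'd']
'b': index 1 in ['e', 'b', 'c', 'd'] -> ['b', 'e', 'c', 'd']
'c': index 2 in ['b', 'e', 'c', 'd'] -> ['c', 'b', 'e', 'd']
'd': index 3 in ['c', 'b', 'e', 'd'] -> ['d', 'c', 'b', 'e']


Output: [0, 3, 1, 0, 1, 1, 2, 3]


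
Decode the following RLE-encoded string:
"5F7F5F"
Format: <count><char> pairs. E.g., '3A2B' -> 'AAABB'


Expanding each <count><char> pair:
  5F -> 'FFFFF'
  7F -> 'FFFFFFF'
  5F -> 'FFFFF'

Decoded = FFFFFFFFFFFFFFFFF


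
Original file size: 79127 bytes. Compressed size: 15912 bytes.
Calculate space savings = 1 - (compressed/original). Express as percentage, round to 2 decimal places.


ratio = compressed/original = 15912/79127 = 0.201094
savings = 1 - ratio = 1 - 0.201094 = 0.798906
as a percentage: 0.798906 * 100 = 79.89%

Space savings = 1 - 15912/79127 = 79.89%


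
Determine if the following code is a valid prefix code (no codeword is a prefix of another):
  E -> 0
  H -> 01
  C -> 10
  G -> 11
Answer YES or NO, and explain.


Checking each pair (does one codeword prefix another?):
  E='0' vs H='01': prefix -- VIOLATION

NO -- this is NOT a valid prefix code. E (0) is a prefix of H (01).


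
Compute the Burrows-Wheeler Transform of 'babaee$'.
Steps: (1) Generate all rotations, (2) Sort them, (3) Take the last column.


Rotations (sorted):
  0: $babaee -> last char: e
  1: abaee$b -> last char: b
  2: aee$bab -> last char: b
  3: babaee$ -> last char: $
  4: baee$ba -> last char: a
  5: e$babae -> last char: e
  6: ee$baba -> last char: a


BWT = ebb$aea


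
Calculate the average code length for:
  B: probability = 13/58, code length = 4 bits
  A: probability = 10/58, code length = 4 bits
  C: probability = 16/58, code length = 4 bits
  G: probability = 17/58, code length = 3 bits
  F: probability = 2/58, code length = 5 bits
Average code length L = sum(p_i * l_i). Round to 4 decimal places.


Weighted contributions p_i * l_i:
  B: (13/58) * 4 = 52/58
  A: (10/58) * 4 = 40/58
  C: (16/58) * 4 = 64/58
  G: (17/58) * 3 = 51/58
  F: (2/58) * 5 = 10/58
Sum = (52 + 40 + 64 + 51 + 10)/58 = 217/58

L = 217/58 = 3.7414 bits/symbol


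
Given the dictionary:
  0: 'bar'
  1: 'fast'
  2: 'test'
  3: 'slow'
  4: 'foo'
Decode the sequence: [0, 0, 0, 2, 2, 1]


Look up each index in the dictionary:
  0 -> 'bar'
  0 -> 'bar'
  0 -> 'bar'
  2 -> 'test'
  2 -> 'test'
  1 -> 'fast'

Decoded: "bar bar bar test test fast"


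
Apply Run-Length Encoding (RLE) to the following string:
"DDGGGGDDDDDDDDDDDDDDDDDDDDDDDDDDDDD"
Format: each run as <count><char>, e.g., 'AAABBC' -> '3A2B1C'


Scanning runs left to right:
  i=0: run of 'D' x 2 -> '2D'
  i=2: run of 'G' x 4 -> '4G'
  i=6: run of 'D' x 29 -> '29D'

RLE = 2D4G29D


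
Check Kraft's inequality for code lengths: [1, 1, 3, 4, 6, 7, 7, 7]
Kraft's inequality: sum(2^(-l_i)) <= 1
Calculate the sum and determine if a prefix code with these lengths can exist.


Sum = 2^(-1) + 2^(-1) + 2^(-3) + 2^(-4) + 2^(-6) + 2^(-7) + 2^(-7) + 2^(-7)
    = 0.5 + 0.5 + 0.125 + 0.0625 + 0.015625 + 0.0078125 + 0.0078125 + 0.0078125
    = 157/128 = 1.2265625
Since 1.2265625 > 1, Kraft's inequality is NOT satisfied.
A prefix code with these lengths CANNOT exist.

Kraft sum = 1.2265625. Not satisfied.


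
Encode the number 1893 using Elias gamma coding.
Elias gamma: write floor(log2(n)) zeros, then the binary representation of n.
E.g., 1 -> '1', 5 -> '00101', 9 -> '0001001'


num_bits = floor(log2(1893)) + 1 = 11
leading_zeros = num_bits - 1 = 10
binary(1893) = 11101100101

Elias gamma(1893) = '0000000000' + '11101100101' = 000000000011101100101 (21 bits)


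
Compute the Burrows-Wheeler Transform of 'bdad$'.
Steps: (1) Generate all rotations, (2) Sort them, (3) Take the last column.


Rotations (sorted):
  0: $bdad -> last char: d
  1: ad$bd -> last char: d
  2: bdad$ -> last char: $
  3: d$bda -> last char: a
  4: dad$b -> last char: b


BWT = dd$ab


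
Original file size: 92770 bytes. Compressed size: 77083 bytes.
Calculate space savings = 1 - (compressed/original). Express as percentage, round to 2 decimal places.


ratio = compressed/original = 77083/92770 = 0.830904
savings = 1 - ratio = 1 - 0.830904 = 0.169096
as a percentage: 0.169096 * 100 = 16.91%

Space savings = 1 - 77083/92770 = 16.91%


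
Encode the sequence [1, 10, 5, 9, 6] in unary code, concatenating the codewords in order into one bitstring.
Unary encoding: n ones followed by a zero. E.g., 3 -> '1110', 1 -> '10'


Encode each number as n ones followed by a terminating 0:
  1 -> 10 (2 bits)
  10 -> 11111111110 (11 bits)
  5 -> 111110 (6 bits)
  9 -> 1111111110 (10 bits)
  6 -> 1111110 (7 bits)
Total length = 2 + 11 + 6 + 10 + 7 = 36 bits.

Unary([1, 10, 5, 9, 6]) = 101111111111011111011111111101111110 (36 bits)


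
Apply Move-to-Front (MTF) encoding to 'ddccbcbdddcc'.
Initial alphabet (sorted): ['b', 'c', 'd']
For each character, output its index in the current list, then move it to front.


MTF encoding:
'd': index 2 in ['b', 'c', 'd'] -> ['d', 'b', 'c']
'd': index 0 in ['d', 'b', 'c'] -> ['d', 'b', 'c']
'c': index 2 in ['d', 'b', 'c'] -> ['c', 'd', 'b']
'c': index 0 in ['c', 'd', 'b'] -> ['c', 'd', 'b']
'b': index 2 in ['c', 'd', 'b'] -> ['b', 'c', 'd']
'c': index 1 in ['b', 'c', 'd'] -> ['c', 'b', 'd']
'b': index 1 in ['c', 'b', 'd'] -> ['b', 'c', 'd']
'd': index 2 in ['b', 'c', 'd'] -> ['d', 'b', 'c']
'd': index 0 in ['d', 'b', 'c'] -> ['d', 'b', 'c']
'd': index 0 in ['d', 'b', 'c'] -> ['d', 'b', 'c']
'c': index 2 in ['d', 'b', 'c'] -> ['c', 'd', 'b']
'c': index 0 in ['c', 'd', 'b'] -> ['c', 'd', 'b']


Output: [2, 0, 2, 0, 2, 1, 1, 2, 0, 0, 2, 0]


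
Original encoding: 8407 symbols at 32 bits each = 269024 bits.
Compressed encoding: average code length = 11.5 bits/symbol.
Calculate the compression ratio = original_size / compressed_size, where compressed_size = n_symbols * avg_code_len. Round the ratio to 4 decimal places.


original_size = n_symbols * orig_bits = 8407 * 32 = 269024 bits
compressed_size = n_symbols * avg_code_len = 8407 * 11.5 = 96680.5 bits
ratio = original_size / compressed_size = 269024 / 96680.5 = 2.7826

Compression ratio = 2.7826


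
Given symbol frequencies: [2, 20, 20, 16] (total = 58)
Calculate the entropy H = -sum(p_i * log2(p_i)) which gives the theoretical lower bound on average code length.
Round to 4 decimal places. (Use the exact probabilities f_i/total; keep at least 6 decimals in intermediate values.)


Per-symbol terms -p_i * log2(p_i) with p_i = f_i/58:
  p = 2/58 = 0.034483: log2(p) = -4.857981, -p*log2(p) = 0.167517
  p = 20/58 = 0.344828: log2(p) = -1.536053, -p*log2(p) = 0.529673
  p = 20/58 = 0.344828: log2(p) = -1.536053, -p*log2(p) = 0.529673
  p = 16/58 = 0.275862: log2(p) = -1.857981, -p*log2(p) = 0.512546
H = 0.167517 + 0.529673 + 0.529673 + 0.512546 = 1.739409

H = 1.7394 bits/symbol


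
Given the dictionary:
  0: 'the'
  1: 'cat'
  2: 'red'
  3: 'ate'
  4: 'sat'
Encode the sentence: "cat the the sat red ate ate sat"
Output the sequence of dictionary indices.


Look up each word in the dictionary:
  'cat' -> 1
  'the' -> 0
  'the' -> 0
  'sat' -> 4
  'red' -> 2
  'ate' -> 3
  'ate' -> 3
  'sat' -> 4

Encoded: [1, 0, 0, 4, 2, 3, 3, 4]


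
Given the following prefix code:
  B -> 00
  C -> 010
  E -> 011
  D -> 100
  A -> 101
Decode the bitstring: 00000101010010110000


Decoding step by step:
Bits 00 -> B
Bits 00 -> B
Bits 010 -> C
Bits 101 -> A
Bits 00 -> B
Bits 101 -> A
Bits 100 -> D
Bits 00 -> B


Decoded message: BBCABADB


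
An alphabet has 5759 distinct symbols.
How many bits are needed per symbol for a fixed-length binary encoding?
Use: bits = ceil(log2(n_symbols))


log2(5759) = 12.4916
Bracket: 2^12 = 4096 < 5759 <= 2^13 = 8192
So ceil(log2(5759)) = 13

bits = ceil(log2(5759)) = ceil(12.4916) = 13 bits


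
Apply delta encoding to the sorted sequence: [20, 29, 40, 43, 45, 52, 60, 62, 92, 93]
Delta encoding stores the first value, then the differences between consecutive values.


First value: 20
Deltas:
  29 - 20 = 9
  40 - 29 = 11
  43 - 40 = 3
  45 - 43 = 2
  52 - 45 = 7
  60 - 52 = 8
  62 - 60 = 2
  92 - 62 = 30
  93 - 92 = 1


Delta encoded: [20, 9, 11, 3, 2, 7, 8, 2, 30, 1]


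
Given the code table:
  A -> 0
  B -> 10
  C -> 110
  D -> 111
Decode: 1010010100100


Decoding:
10 -> B
10 -> B
0 -> A
10 -> B
10 -> B
0 -> A
10 -> B
0 -> A


Result: BBABBABA


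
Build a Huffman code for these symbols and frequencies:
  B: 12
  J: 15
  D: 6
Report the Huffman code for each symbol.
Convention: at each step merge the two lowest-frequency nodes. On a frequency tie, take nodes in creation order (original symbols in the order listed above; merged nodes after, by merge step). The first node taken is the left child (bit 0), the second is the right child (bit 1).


Huffman tree construction:
Step 1: Merge D(6) + B(12) = 18
Step 2: Merge J(15) + (D+B)(18) = 33
Read each symbol's code off the tree from the root (left child = 0, right child = 1).

Codes:
  B: 11 (length 2)
  J: 0 (length 1)
  D: 10 (length 2)
Average code length: 51/33 = 1.5455 bits/symbol


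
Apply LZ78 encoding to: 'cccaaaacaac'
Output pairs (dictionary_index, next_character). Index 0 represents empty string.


LZ78 encoding steps:
Dictionary: {0: ''}
Step 1: w='' (idx 0), next='c' -> output (0, 'c'), add 'c' as idx 1
Step 2: w='c' (idx 1), next='c' -> output (1, 'c'), add 'cc' as idx 2
Step 3: w='' (idx 0), next='a' -> output (0, 'a'), add 'a' as idx 3
Step 4: w='a' (idx 3), next='a' -> output (3, 'a'), add 'aa' as idx 4
Step 5: w='a' (idx 3), next='c' -> output (3, 'c'), add 'ac' as idx 5
Step 6: w='aa' (idx 4), next='c' -> output (4, 'c'), add 'aac' as idx 6


Encoded: [(0, 'c'), (1, 'c'), (0, 'a'), (3, 'a'), (3, 'c'), (4, 'c')]


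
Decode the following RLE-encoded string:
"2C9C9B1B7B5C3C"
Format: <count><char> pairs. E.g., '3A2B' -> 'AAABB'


Expanding each <count><char> pair:
  2C -> 'CC'
  9C -> 'CCCCCCCCC'
  9B -> 'BBBBBBBBB'
  1B -> 'B'
  7B -> 'BBBBBBB'
  5C -> 'CCCCC'
  3C -> 'CCC'

Decoded = CCCCCCCCCCCBBBBBBBBBBBBBBBBBCCCCCCCC


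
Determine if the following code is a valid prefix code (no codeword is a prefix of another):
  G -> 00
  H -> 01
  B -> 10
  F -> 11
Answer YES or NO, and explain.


Checking each pair (does one codeword prefix another?):
  G='00' vs H='01': no prefix
  G='00' vs B='10': no prefix
  G='00' vs F='11': no prefix
  H='01' vs G='00': no prefix
  H='01' vs B='10': no prefix
  H='01' vs F='11': no prefix
  B='10' vs G='00': no prefix
  B='10' vs H='01': no prefix
  B='10' vs F='11': no prefix
  F='11' vs G='00': no prefix
  F='11' vs H='01': no prefix
  F='11' vs B='10': no prefix
No violation found over all pairs.

YES -- this is a valid prefix code. No codeword is a prefix of any other codeword.


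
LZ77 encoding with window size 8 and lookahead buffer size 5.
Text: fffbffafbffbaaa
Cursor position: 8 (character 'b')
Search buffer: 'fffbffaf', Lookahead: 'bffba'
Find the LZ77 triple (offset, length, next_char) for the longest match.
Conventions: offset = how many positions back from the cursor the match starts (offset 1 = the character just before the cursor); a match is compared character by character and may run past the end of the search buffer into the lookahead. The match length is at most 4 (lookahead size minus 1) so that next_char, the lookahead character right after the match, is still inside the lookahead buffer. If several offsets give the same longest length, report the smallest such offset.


Try each offset into the search buffer:
  offset=1 (pos 7, char 'f'): match length 0
  offset=2 (pos 6, char 'a'): match length 0
  offset=3 (pos 5, char 'f'): match length 0
  offset=4 (pos 4, char 'f'): match length 0
  offset=5 (pos 3, char 'b'): match length 3
  offset=6 (pos 2, char 'f'): match length 0
  offset=7 (pos 1, char 'f'): match length 0
  offset=8 (pos 0, char 'f'): match length 0
Longest match has length 3 at offset 5.
next_char = character at position 8 + 3 = 11 -> 'b'

Best match: offset=5, length=3 (matching 'bff' starting at position 3)
LZ77 triple: (5, 3, 'b')


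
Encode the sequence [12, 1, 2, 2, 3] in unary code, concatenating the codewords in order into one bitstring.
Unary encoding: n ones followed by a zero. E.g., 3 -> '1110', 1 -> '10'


Encode each number as n ones followed by a terminating 0:
  12 -> 1111111111110 (13 bits)
  1 -> 10 (2 bits)
  2 -> 110 (3 bits)
  2 -> 110 (3 bits)
  3 -> 1110 (4 bits)
Total length = 13 + 2 + 3 + 3 + 4 = 25 bits.

Unary([12, 1, 2, 2, 3]) = 1111111111110101101101110 (25 bits)


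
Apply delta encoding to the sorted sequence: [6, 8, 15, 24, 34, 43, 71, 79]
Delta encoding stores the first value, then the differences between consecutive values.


First value: 6
Deltas:
  8 - 6 = 2
  15 - 8 = 7
  24 - 15 = 9
  34 - 24 = 10
  43 - 34 = 9
  71 - 43 = 28
  79 - 71 = 8


Delta encoded: [6, 2, 7, 9, 10, 9, 28, 8]


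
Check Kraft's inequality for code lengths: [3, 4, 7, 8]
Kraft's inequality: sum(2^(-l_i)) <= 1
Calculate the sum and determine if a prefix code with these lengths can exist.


Sum = 2^(-3) + 2^(-4) + 2^(-7) + 2^(-8)
    = 0.125 + 0.0625 + 0.0078125 + 0.00390625
    = 51/256 = 0.19921875
Since 0.19921875 <= 1, Kraft's inequality IS satisfied.
A prefix code with these lengths CAN exist.

Kraft sum = 0.19921875. Satisfied.


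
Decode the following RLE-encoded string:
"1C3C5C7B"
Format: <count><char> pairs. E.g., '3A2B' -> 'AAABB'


Expanding each <count><char> pair:
  1C -> 'C'
  3C -> 'CCC'
  5C -> 'CCCCC'
  7B -> 'BBBBBBB'

Decoded = CCCCCCCCCBBBBBBB


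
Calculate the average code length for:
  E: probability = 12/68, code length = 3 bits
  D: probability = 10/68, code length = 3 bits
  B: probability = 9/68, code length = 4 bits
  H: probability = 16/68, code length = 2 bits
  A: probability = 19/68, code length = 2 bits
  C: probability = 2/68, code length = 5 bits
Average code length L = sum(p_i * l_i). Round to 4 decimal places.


Weighted contributions p_i * l_i:
  E: (12/68) * 3 = 36/68
  D: (10/68) * 3 = 30/68
  B: (9/68) * 4 = 36/68
  H: (16/68) * 2 = 32/68
  A: (19/68) * 2 = 38/68
  C: (2/68) * 5 = 10/68
Sum = (36 + 30 + 36 + 32 + 38 + 10)/68 = 182/68

L = 182/68 = 2.6765 bits/symbol


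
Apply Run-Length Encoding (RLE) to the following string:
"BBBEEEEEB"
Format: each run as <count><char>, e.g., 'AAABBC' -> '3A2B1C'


Scanning runs left to right:
  i=0: run of 'B' x 3 -> '3B'
  i=3: run of 'E' x 5 -> '5E'
  i=8: run of 'B' x 1 -> '1B'

RLE = 3B5E1B


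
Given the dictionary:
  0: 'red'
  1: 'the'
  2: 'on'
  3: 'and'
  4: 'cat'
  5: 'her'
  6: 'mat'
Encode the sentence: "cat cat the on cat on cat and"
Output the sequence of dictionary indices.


Look up each word in the dictionary:
  'cat' -> 4
  'cat' -> 4
  'the' -> 1
  'on' -> 2
  'cat' -> 4
  'on' -> 2
  'cat' -> 4
  'and' -> 3

Encoded: [4, 4, 1, 2, 4, 2, 4, 3]


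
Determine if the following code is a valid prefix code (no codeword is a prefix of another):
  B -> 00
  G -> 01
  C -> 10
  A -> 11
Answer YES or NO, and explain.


Checking each pair (does one codeword prefix another?):
  B='00' vs G='01': no prefix
  B='00' vs C='10': no prefix
  B='00' vs A='11': no prefix
  G='01' vs B='00': no prefix
  G='01' vs C='10': no prefix
  G='01' vs A='11': no prefix
  C='10' vs B='00': no prefix
  C='10' vs G='01': no prefix
  C='10' vs A='11': no prefix
  A='11' vs B='00': no prefix
  A='11' vs G='01': no prefix
  A='11' vs C='10': no prefix
No violation found over all pairs.

YES -- this is a valid prefix code. No codeword is a prefix of any other codeword.


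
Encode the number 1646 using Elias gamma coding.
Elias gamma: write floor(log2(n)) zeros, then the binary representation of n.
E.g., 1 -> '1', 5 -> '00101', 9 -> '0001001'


num_bits = floor(log2(1646)) + 1 = 11
leading_zeros = num_bits - 1 = 10
binary(1646) = 11001101110

Elias gamma(1646) = '0000000000' + '11001101110' = 000000000011001101110 (21 bits)


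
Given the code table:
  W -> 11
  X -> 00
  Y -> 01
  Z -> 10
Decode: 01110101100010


Decoding:
01 -> Y
11 -> W
01 -> Y
01 -> Y
10 -> Z
00 -> X
10 -> Z


Result: YWYYZXZ


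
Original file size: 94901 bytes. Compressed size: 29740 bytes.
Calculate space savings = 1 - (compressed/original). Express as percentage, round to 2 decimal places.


ratio = compressed/original = 29740/94901 = 0.313379
savings = 1 - ratio = 1 - 0.313379 = 0.686621
as a percentage: 0.686621 * 100 = 68.66%

Space savings = 1 - 29740/94901 = 68.66%


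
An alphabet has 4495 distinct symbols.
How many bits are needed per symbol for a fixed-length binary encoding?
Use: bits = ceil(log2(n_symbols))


log2(4495) = 12.1341
Bracket: 2^12 = 4096 < 4495 <= 2^13 = 8192
So ceil(log2(4495)) = 13

bits = ceil(log2(4495)) = ceil(12.1341) = 13 bits


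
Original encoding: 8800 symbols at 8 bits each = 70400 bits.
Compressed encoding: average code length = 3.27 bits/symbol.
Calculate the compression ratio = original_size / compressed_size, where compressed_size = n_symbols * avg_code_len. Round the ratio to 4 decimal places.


original_size = n_symbols * orig_bits = 8800 * 8 = 70400 bits
compressed_size = n_symbols * avg_code_len = 8800 * 3.27 = 28776.0 bits
ratio = original_size / compressed_size = 70400 / 28776.0 = 2.4465

Compression ratio = 2.4465


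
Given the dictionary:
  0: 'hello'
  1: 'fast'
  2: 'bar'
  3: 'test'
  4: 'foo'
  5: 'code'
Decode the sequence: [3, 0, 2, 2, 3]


Look up each index in the dictionary:
  3 -> 'test'
  0 -> 'hello'
  2 -> 'bar'
  2 -> 'bar'
  3 -> 'test'

Decoded: "test hello bar bar test"


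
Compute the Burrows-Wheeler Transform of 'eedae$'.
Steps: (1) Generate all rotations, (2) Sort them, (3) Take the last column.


Rotations (sorted):
  0: $eedae -> last char: e
  1: ae$eed -> last char: d
  2: dae$ee -> last char: e
  3: e$eeda -> last char: a
  4: edae$e -> last char: e
  5: eedae$ -> last char: $


BWT = edeae$


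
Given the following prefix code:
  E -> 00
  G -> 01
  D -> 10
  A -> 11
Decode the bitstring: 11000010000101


Decoding step by step:
Bits 11 -> A
Bits 00 -> E
Bits 00 -> E
Bits 10 -> D
Bits 00 -> E
Bits 01 -> G
Bits 01 -> G


Decoded message: AEEDEGG


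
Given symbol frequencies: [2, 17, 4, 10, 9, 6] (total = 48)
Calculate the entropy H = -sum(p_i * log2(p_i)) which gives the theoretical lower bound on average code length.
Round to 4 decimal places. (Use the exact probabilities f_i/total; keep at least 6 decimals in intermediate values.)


Per-symbol terms -p_i * log2(p_i) with p_i = f_i/48:
  p = 2/48 = 0.041667: log2(p) = -4.584963, -p*log2(p) = 0.191040
  p = 17/48 = 0.354167: log2(p) = -1.497500, -p*log2(p) = 0.530364
  p = 4/48 = 0.083333: log2(p) = -3.584963, -p*log2(p) = 0.298747
  p = 10/48 = 0.208333: log2(p) = -2.263034, -p*log2(p) = 0.471466
  p = 9/48 = 0.187500: log2(p) = -2.415037, -p*log2(p) = 0.452820
  p = 6/48 = 0.125000: log2(p) = -3.000000, -p*log2(p) = 0.375000
H = 0.191040 + 0.530364 + 0.298747 + 0.471466 + 0.452820 + 0.375000 = 2.319437

H = 2.3194 bits/symbol


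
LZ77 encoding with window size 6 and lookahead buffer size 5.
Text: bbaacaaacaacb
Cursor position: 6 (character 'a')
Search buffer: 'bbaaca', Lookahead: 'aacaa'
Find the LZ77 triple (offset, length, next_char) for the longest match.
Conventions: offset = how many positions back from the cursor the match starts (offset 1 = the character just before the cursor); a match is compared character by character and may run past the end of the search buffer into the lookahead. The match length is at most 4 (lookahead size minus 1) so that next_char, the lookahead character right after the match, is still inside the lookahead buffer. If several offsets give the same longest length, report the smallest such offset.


Try each offset into the search buffer:
  offset=1 (pos 5, char 'a'): match length 2
  offset=2 (pos 4, char 'c'): match length 0
  offset=3 (pos 3, char 'a'): match length 1
  offset=4 (pos 2, char 'a'): match length 4
  offset=5 (pos 1, char 'b'): match length 0
  offset=6 (pos 0, char 'b'): match length 0
Longest match has length 4 at offset 4.
next_char = character at position 6 + 4 = 10 -> 'a'

Best match: offset=4, length=4 (matching 'aaca' starting at position 2)
LZ77 triple: (4, 4, 'a')


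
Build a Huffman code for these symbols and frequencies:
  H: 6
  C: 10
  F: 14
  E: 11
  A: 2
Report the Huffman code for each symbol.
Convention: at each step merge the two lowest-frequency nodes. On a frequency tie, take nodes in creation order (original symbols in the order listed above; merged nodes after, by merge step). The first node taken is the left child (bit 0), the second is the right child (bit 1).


Huffman tree construction:
Step 1: Merge A(2) + H(6) = 8
Step 2: Merge (A+H)(8) + C(10) = 18
Step 3: Merge E(11) + F(14) = 25
Step 4: Merge ((A+H)+C)(18) + (E+F)(25) = 43
Read each symbol's code off the tree from the root (left child = 0, right child = 1).

Codes:
  H: 001 (length 3)
  C: 01 (length 2)
  F: 11 (length 2)
  E: 10 (length 2)
  A: 000 (length 3)
Average code length: 94/43 = 2.1860 bits/symbol


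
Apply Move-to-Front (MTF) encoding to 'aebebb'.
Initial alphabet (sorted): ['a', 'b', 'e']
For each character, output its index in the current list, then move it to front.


MTF encoding:
'a': index 0 in ['a', 'b', 'e'] -> ['a', 'b', 'e']
'e': index 2 in ['a', 'b', 'e'] -> ['e', 'a', 'b']
'b': index 2 in ['e', 'a', 'b'] -> ['b', 'e', 'a']
'e': index 1 in ['b', 'e', 'a'] -> ['e', 'b', 'a']
'b': index 1 in ['e', 'b', 'a'] -> ['b', 'e', 'a']
'b': index 0 in ['b', 'e', 'a'] -> ['b', 'e', 'a']


Output: [0, 2, 2, 1, 1, 0]


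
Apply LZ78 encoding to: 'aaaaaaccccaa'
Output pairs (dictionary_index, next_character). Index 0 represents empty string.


LZ78 encoding steps:
Dictionary: {0: ''}
Step 1: w='' (idx 0), next='a' -> output (0, 'a'), add 'a' as idx 1
Step 2: w='a' (idx 1), next='a' -> output (1, 'a'), add 'aa' as idx 2
Step 3: w='aa' (idx 2), next='a' -> output (2, 'a'), add 'aaa' as idx 3
Step 4: w='' (idx 0), next='c' -> output (0, 'c'), add 'c' as idx 4
Step 5: w='c' (idx 4), next='c' -> output (4, 'c'), add 'cc' as idx 5
Step 6: w='c' (idx 4), next='a' -> output (4, 'a'), add 'ca' as idx 6
Step 7: w='a' (idx 1), end of input -> output (1, '')


Encoded: [(0, 'a'), (1, 'a'), (2, 'a'), (0, 'c'), (4, 'c'), (4, 'a'), (1, '')]


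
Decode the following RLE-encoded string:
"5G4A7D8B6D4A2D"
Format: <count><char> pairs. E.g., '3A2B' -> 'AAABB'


Expanding each <count><char> pair:
  5G -> 'GGGGG'
  4A -> 'AAAA'
  7D -> 'DDDDDDD'
  8B -> 'BBBBBBBB'
  6D -> 'DDDDDD'
  4A -> 'AAAA'
  2D -> 'DD'

Decoded = GGGGGAAAADDDDDDDBBBBBBBBDDDDDDAAAADD


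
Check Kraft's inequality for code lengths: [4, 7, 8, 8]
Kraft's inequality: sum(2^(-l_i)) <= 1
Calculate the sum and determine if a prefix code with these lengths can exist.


Sum = 2^(-4) + 2^(-7) + 2^(-8) + 2^(-8)
    = 0.0625 + 0.0078125 + 0.00390625 + 0.00390625
    = 20/256 = 0.078125
Since 0.078125 <= 1, Kraft's inequality IS satisfied.
A prefix code with these lengths CAN exist.

Kraft sum = 0.078125. Satisfied.


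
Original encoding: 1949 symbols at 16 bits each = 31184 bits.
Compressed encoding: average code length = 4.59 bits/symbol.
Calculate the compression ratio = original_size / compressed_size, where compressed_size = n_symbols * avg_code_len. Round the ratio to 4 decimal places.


original_size = n_symbols * orig_bits = 1949 * 16 = 31184 bits
compressed_size = n_symbols * avg_code_len = 1949 * 4.59 = 8945.91 bits
ratio = original_size / compressed_size = 31184 / 8945.91 = 3.4858

Compression ratio = 3.4858


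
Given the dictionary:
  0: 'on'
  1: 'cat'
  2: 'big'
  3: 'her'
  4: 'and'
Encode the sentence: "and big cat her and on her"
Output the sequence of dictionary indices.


Look up each word in the dictionary:
  'and' -> 4
  'big' -> 2
  'cat' -> 1
  'her' -> 3
  'and' -> 4
  'on' -> 0
  'her' -> 3

Encoded: [4, 2, 1, 3, 4, 0, 3]


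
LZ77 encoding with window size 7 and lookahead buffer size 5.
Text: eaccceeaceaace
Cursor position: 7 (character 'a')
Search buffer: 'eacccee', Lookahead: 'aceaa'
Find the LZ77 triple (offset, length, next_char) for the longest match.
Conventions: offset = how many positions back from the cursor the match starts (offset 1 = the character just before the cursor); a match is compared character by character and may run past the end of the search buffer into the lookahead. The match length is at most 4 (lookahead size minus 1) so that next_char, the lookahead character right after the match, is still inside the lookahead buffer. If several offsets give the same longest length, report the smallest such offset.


Try each offset into the search buffer:
  offset=1 (pos 6, char 'e'): match length 0
  offset=2 (pos 5, char 'e'): match length 0
  offset=3 (pos 4, char 'c'): match length 0
  offset=4 (pos 3, char 'c'): match length 0
  offset=5 (pos 2, char 'c'): match length 0
  offset=6 (pos 1, char 'a'): match length 2
  offset=7 (pos 0, char 'e'): match length 0
Longest match has length 2 at offset 6.
next_char = character at position 7 + 2 = 9 -> 'e'

Best match: offset=6, length=2 (matching 'ac' starting at position 1)
LZ77 triple: (6, 2, 'e')


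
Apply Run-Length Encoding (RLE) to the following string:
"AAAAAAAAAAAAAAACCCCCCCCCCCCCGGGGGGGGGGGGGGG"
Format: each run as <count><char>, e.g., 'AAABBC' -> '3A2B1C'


Scanning runs left to right:
  i=0: run of 'A' x 15 -> '15A'
  i=15: run of 'C' x 13 -> '13C'
  i=28: run of 'G' x 15 -> '15G'

RLE = 15A13C15G


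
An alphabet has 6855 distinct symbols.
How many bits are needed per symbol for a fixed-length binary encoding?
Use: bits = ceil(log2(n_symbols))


log2(6855) = 12.7429
Bracket: 2^12 = 4096 < 6855 <= 2^13 = 8192
So ceil(log2(6855)) = 13

bits = ceil(log2(6855)) = ceil(12.7429) = 13 bits


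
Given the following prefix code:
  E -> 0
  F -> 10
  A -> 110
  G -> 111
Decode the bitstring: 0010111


Decoding step by step:
Bits 0 -> E
Bits 0 -> E
Bits 10 -> F
Bits 111 -> G


Decoded message: EEFG


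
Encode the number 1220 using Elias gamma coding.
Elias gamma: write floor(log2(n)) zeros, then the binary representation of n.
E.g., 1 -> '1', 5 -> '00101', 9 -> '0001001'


num_bits = floor(log2(1220)) + 1 = 11
leading_zeros = num_bits - 1 = 10
binary(1220) = 10011000100

Elias gamma(1220) = '0000000000' + '10011000100' = 000000000010011000100 (21 bits)


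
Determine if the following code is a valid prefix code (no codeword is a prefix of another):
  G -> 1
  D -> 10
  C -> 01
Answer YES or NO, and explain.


Checking each pair (does one codeword prefix another?):
  G='1' vs D='10': prefix -- VIOLATION

NO -- this is NOT a valid prefix code. G (1) is a prefix of D (10).


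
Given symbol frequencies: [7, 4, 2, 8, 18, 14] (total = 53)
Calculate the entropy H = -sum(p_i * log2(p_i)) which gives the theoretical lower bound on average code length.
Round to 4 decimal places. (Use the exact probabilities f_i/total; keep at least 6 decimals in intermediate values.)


Per-symbol terms -p_i * log2(p_i) with p_i = f_i/53:
  p = 7/53 = 0.132075: log2(p) = -2.920566, -p*log2(p) = 0.385735
  p = 4/53 = 0.075472: log2(p) = -3.727920, -p*log2(p) = 0.281352
  p = 2/53 = 0.037736: log2(p) = -4.727920, -p*log2(p) = 0.178412
  p = 8/53 = 0.150943: log2(p) = -2.727920, -p*log2(p) = 0.411762
  p = 18/53 = 0.339623: log2(p) = -1.557995, -p*log2(p) = 0.529131
  p = 14/53 = 0.264151: log2(p) = -1.920566, -p*log2(p) = 0.507319
H = 0.385735 + 0.281352 + 0.178412 + 0.411762 + 0.529131 + 0.507319 = 2.293711

H = 2.2937 bits/symbol


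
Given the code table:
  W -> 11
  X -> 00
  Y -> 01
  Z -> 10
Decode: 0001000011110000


Decoding:
00 -> X
01 -> Y
00 -> X
00 -> X
11 -> W
11 -> W
00 -> X
00 -> X


Result: XYXXWWXX


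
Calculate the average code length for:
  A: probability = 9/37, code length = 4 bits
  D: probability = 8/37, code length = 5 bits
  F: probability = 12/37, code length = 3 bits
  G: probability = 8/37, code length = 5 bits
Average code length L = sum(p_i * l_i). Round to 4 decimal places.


Weighted contributions p_i * l_i:
  A: (9/37) * 4 = 36/37
  D: (8/37) * 5 = 40/37
  F: (12/37) * 3 = 36/37
  G: (8/37) * 5 = 40/37
Sum = (36 + 40 + 36 + 40)/37 = 152/37

L = 152/37 = 4.1081 bits/symbol


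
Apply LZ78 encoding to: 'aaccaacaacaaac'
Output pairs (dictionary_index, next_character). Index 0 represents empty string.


LZ78 encoding steps:
Dictionary: {0: ''}
Step 1: w='' (idx 0), next='a' -> output (0, 'a'), add 'a' as idx 1
Step 2: w='a' (idx 1), next='c' -> output (1, 'c'), add 'ac' as idx 2
Step 3: w='' (idx 0), next='c' -> output (0, 'c'), add 'c' as idx 3
Step 4: w='a' (idx 1), next='a' -> output (1, 'a'), add 'aa' as idx 4
Step 5: w='c' (idx 3), next='a' -> output (3, 'a'), add 'ca' as idx 5
Step 6: w='ac' (idx 2), next='a' -> output (2, 'a'), add 'aca' as idx 6
Step 7: w='aa' (idx 4), next='c' -> output (4, 'c'), add 'aac' as idx 7


Encoded: [(0, 'a'), (1, 'c'), (0, 'c'), (1, 'a'), (3, 'a'), (2, 'a'), (4, 'c')]


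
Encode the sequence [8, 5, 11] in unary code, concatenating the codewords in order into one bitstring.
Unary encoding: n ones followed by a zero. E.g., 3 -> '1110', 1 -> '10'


Encode each number as n ones followed by a terminating 0:
  8 -> 111111110 (9 bits)
  5 -> 111110 (6 bits)
  11 -> 111111111110 (12 bits)
Total length = 9 + 6 + 12 = 27 bits.

Unary([8, 5, 11]) = 111111110111110111111111110 (27 bits)


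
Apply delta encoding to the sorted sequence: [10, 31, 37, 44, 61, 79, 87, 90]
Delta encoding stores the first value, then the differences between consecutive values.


First value: 10
Deltas:
  31 - 10 = 21
  37 - 31 = 6
  44 - 37 = 7
  61 - 44 = 17
  79 - 61 = 18
  87 - 79 = 8
  90 - 87 = 3


Delta encoded: [10, 21, 6, 7, 17, 18, 8, 3]


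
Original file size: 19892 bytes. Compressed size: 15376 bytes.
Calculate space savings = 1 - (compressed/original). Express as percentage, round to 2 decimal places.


ratio = compressed/original = 15376/19892 = 0.772974
savings = 1 - ratio = 1 - 0.772974 = 0.227026
as a percentage: 0.227026 * 100 = 22.7%

Space savings = 1 - 15376/19892 = 22.7%


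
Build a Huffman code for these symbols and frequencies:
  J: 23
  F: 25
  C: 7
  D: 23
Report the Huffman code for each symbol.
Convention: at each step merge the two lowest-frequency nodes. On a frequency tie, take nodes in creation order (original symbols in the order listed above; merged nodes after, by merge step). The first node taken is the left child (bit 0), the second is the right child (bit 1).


Huffman tree construction:
Step 1: Merge C(7) + J(23) = 30
Step 2: Merge D(23) + F(25) = 48
Step 3: Merge (C+J)(30) + (D+F)(48) = 78
Read each symbol's code off the tree from the root (left child = 0, right child = 1).

Codes:
  J: 01 (length 2)
  F: 11 (length 2)
  C: 00 (length 2)
  D: 10 (length 2)
Average code length: 156/78 = 2.0000 bits/symbol


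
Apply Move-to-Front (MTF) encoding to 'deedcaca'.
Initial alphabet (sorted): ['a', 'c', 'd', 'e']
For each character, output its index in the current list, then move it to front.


MTF encoding:
'd': index 2 in ['a', 'c', 'd', 'e'] -> ['d', 'a', 'c', 'e']
'e': index 3 in ['d', 'a', 'c', 'e'] -> ['e', 'd', 'a', 'c']
'e': index 0 in ['e', 'd', 'a', 'c'] -> ['e', 'd', 'a', 'c']
'd': index 1 in ['e', 'd', 'a', 'c'] -> ['d', 'e', 'a', 'c']
'c': index 3 in ['d', 'e', 'a', 'c'] -> ['c', 'd', 'e', 'a']
'a': index 3 in ['c', 'd', 'e', 'a'] -> ['a', 'c', 'd', 'e']
'c': index 1 in ['a', 'c', 'd', 'e'] -> ['c', 'a', 'd', 'e']
'a': index 1 in ['c', 'a', 'd', 'e'] -> ['a', 'c', 'd', 'e']


Output: [2, 3, 0, 1, 3, 3, 1, 1]


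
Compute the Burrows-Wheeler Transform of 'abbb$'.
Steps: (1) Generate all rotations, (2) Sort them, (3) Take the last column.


Rotations (sorted):
  0: $abbb -> last char: b
  1: abbb$ -> last char: $
  2: b$abb -> last char: b
  3: bb$ab -> last char: b
  4: bbb$a -> last char: a


BWT = b$bba


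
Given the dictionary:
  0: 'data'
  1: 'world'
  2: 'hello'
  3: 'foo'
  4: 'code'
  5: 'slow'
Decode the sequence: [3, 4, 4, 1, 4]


Look up each index in the dictionary:
  3 -> 'foo'
  4 -> 'code'
  4 -> 'code'
  1 -> 'world'
  4 -> 'code'

Decoded: "foo code code world code"


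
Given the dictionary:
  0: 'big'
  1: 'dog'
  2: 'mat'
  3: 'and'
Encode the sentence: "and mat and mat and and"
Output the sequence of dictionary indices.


Look up each word in the dictionary:
  'and' -> 3
  'mat' -> 2
  'and' -> 3
  'mat' -> 2
  'and' -> 3
  'and' -> 3

Encoded: [3, 2, 3, 2, 3, 3]


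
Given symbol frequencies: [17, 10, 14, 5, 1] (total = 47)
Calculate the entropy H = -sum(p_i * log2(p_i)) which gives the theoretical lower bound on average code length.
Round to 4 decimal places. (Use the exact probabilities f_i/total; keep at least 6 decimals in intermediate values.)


Per-symbol terms -p_i * log2(p_i) with p_i = f_i/47:
  p = 17/47 = 0.361702: log2(p) = -1.467126, -p*log2(p) = 0.530663
  p = 10/47 = 0.212766: log2(p) = -2.232661, -p*log2(p) = 0.475034
  p = 14/47 = 0.297872: log2(p) = -1.747234, -p*log2(p) = 0.520453
  p = 5/47 = 0.106383: log2(p) = -3.232661, -p*log2(p) = 0.343900
  p = 1/47 = 0.021277: log2(p) = -5.554589, -p*log2(p) = 0.118183
H = 0.530663 + 0.475034 + 0.520453 + 0.343900 + 0.118183 = 1.988233

H = 1.9882 bits/symbol
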